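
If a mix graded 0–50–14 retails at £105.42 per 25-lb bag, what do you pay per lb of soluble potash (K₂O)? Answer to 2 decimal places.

£30.12 per lb K₂O

K₂O in bag = 25 × 14% = 3.5 lb.
Cost per lb K₂O = £105.42 / 3.5 = £30.1200.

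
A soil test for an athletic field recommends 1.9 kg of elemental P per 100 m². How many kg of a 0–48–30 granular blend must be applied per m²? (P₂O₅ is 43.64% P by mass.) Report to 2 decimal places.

As P₂O₅: 1.9 / 0.4364 = 4.3538 kg per 100 m².
Product per 100 m² = 4.3538 / 48% = 9.07042 kg.
Convert to per m²: 9.07042 × 0.01 = 0.0907042 kg.

0.09 kg of product per sq m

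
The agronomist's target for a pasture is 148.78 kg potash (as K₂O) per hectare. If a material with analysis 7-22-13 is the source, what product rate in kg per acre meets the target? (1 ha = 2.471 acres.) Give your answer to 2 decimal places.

Product per hectare = 148.78 / 13% = 1144.46 kg.
Convert to per acre: 1144.46 × 0.404694 = 463.157 kg.

463.16 kg of product per acre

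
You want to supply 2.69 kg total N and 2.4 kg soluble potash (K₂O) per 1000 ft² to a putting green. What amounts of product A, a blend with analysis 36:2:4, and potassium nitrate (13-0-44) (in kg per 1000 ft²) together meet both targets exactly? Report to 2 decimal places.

With a, b = kg per 1000 ft² of product A and potassium nitrate:
N: 0.36·a + 0.13·b = 2.69
K₂O: 0.04·a + 0.44·b = 2.4
From row1: a = (2.69 − 0.13·b) / 0.36.
Into row2: 0.04·(2.69 − 0.13·b)/0.36 + 0.44·b = 2.4 → b = 4.93734, a = 5.6893.

5.69 kg product A, 4.94 kg potassium nitrate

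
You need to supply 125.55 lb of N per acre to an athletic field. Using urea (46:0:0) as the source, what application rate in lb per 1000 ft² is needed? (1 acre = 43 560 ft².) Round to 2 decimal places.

Product per acre = 125.55 / 46% = 272.935 lb.
Convert to per 1000 ft²: 272.935 × 0.0229568 = 6.26572 lb.

6.27 lb of product per thousand sq ft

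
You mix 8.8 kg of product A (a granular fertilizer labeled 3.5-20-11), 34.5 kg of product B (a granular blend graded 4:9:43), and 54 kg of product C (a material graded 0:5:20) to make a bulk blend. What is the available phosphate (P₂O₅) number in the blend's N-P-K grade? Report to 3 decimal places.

7.775% P₂O₅

Total mass = 8.8 + 34.5 + 54 = 97.3 kg.
P₂O₅ mass = 20%×8.8 + 9%×34.5 + 5%×54 = 7.565 kg.
% P₂O₅ = 7.565 / 97.3 = 7.77492%.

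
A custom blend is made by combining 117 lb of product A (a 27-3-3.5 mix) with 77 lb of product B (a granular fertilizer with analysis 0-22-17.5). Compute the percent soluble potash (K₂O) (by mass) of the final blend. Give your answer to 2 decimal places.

9.06% K₂O

Total mass = 117 + 77 = 194 lb.
K₂O mass = 3.5%×117 + 17.5%×77 = 17.57 lb.
% K₂O = 17.57 / 194 = 9.0567%.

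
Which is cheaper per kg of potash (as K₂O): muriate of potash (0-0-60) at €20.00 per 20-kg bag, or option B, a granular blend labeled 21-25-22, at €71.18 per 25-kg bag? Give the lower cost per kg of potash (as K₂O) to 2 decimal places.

muriate of potash: K₂O per bag = 20 × 60% = 12 kg; cost = 20.00 / 12 = €1.6667/kg K₂O.
option B: K₂O per bag = 25 × 22% = 5.5 kg; cost = 71.18 / 5.5 = €12.9418/kg K₂O.
muriate of potash is cheaper.

€1.67 per kg K₂O (muriate of potash)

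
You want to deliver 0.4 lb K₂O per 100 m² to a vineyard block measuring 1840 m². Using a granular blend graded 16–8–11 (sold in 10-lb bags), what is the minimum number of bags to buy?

Product per 100 m² = 0.4 / 11% = 3.63636 lb.
Total product = 3.63636 × 1840 / 100 = 66.9091 lb.
Bags = ⌈66.9091 / 10⌉ = 7.

7 bags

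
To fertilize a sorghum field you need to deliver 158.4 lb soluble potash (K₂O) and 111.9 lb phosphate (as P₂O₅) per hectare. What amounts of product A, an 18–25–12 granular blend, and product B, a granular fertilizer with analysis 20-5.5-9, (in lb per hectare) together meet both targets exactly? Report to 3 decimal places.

Per-hectare balance (a = product A, b = product B):
K₂O: 0.12·a + 0.09·b = 158.4
P₂O₅: 0.25·a + 0.055·b = 111.9
Eliminate b: (row1) − 0.09/0.055·(row2) → -0.289091·a = -24.7091, so a = 85.4717.
Then b = (111.9 − 0.25·85.4717) / 0.055 = 1646.0377.

85.472 lb product A, 1646.038 lb product B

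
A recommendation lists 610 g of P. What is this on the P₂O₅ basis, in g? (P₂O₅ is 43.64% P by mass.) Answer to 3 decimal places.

1397.800 g P₂O₅

P₂O₅ = 610 / 0.4364 = 1397.8002 g.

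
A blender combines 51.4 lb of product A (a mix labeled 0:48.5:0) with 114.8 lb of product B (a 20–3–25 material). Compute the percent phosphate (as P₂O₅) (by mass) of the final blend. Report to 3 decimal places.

17.072% P₂O₅

Total mass = 51.4 + 114.8 = 166.2 lb.
P₂O₅ mass = 48.5%×51.4 + 3%×114.8 = 28.373 lb.
% P₂O₅ = 28.373 / 166.2 = 17.0716%.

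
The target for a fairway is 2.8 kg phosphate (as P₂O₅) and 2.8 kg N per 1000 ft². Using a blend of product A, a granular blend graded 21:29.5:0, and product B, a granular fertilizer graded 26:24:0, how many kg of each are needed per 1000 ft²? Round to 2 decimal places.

2.13 kg product A, 9.05 kg product B

Let a = kg of product A, b = kg of product B (per 1000 ft²).
P₂O₅: 0.295·a + 0.24·b = 2.8
N: 0.21·a + 0.26·b = 2.8
Eliminate b: (row1) − 0.24/0.26·(row2) → 0.101154·a = 0.215385, so a = 2.12928.
Then b = (2.8 − 0.21·2.12928) / 0.26 = 9.04943.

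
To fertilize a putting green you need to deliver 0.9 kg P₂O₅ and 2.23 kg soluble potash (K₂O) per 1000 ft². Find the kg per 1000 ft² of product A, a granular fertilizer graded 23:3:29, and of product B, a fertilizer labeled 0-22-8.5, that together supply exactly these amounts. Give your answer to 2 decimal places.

6.76 kg product A, 3.17 kg product B

Let a = kg of product A, b = kg of product B (per 1000 ft²).
P₂O₅: 0.03·a + 0.22·b = 0.9
K₂O: 0.29·a + 0.085·b = 2.23
From row1: a = (0.9 − 0.22·b) / 0.03.
Into row2: 0.29·(0.9 − 0.22·b)/0.03 + 0.085·b = 2.23 → b = 3.16898, a = 6.76082.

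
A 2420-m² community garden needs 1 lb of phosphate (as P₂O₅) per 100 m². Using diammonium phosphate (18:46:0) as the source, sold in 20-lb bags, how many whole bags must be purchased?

Product per 100 m² = 1 / 46% = 2.17391 lb.
Total product = 2.17391 × 2420 / 100 = 52.6087 lb.
Bags = ⌈52.6087 / 20⌉ = 3.

3 bags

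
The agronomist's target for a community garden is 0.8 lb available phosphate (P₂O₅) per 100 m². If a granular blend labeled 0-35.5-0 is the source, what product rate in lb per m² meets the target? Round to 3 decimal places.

Product per 100 m² = 0.8 / 35.5% = 2.25352 lb.
Convert to per m²: 2.25352 × 0.01 = 0.0225352 lb.

0.023 lb of product per sq m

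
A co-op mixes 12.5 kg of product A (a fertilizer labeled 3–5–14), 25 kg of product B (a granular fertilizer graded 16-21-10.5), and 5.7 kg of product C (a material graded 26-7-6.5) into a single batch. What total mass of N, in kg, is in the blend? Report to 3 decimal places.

N mass = 3%×12.5 + 16%×25 + 26%×5.7 = 5.857 kg.

5.857 kg N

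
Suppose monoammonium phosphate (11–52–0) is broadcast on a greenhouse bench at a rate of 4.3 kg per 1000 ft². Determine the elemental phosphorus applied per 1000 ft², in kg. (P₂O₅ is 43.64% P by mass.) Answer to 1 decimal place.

1.0 kg P per thousand sq ft

P₂O₅ per 1000 ft² = 4.3 × 52% = 2.236 kg.
Elemental P = 2.236 × 0.4364 = 0.97579 kg per 1000 ft².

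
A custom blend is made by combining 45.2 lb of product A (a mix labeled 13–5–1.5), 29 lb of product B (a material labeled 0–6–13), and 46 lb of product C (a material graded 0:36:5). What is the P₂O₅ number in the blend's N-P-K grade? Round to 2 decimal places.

Total mass = 45.2 + 29 + 46 = 120.2 lb.
P₂O₅ mass = 5%×45.2 + 6%×29 + 36%×46 = 20.56 lb.
% P₂O₅ = 20.56 / 120.2 = 17.1048%.

17.10% P₂O₅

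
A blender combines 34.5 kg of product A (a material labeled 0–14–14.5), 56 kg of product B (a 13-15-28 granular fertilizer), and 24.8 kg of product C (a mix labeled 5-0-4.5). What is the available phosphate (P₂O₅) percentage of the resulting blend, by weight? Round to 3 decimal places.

11.474% P₂O₅

Total mass = 34.5 + 56 + 24.8 = 115.3 kg.
P₂O₅ mass = 14%×34.5 + 15%×56 + 0%×24.8 = 13.23 kg.
% P₂O₅ = 13.23 / 115.3 = 11.4744%.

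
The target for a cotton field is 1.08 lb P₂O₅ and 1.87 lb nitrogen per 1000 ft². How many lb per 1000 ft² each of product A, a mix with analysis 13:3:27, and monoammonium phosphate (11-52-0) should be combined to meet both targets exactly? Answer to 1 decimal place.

Let a = lb of product A, b = lb of monoammonium phosphate (per 1000 ft²).
P₂O₅: 0.03·a + 0.52·b = 1.08
N: 0.13·a + 0.11·b = 1.87
Eliminate a: (row1) − 0.03/0.13·(row2) → 0.494615·b = 0.648462, so b = 1.31104.
Back-substitute: a = (1.08 − 0.52·1.31104) / 0.03 = 13.2753.

13.3 lb product A, 1.3 lb monoammonium phosphate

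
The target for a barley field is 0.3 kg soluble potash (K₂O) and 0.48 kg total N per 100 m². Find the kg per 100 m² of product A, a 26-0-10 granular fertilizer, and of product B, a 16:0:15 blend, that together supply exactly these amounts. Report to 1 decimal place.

Per-100 m² balance (a = product A, b = product B):
K₂O: 0.1·a + 0.15·b = 0.3
N: 0.26·a + 0.16·b = 0.48
From row1: a = (0.3 − 0.15·b) / 0.1.
Into row2: 0.26·(0.3 − 0.15·b)/0.1 + 0.16·b = 0.48 → b = 1.30435, a = 1.04348.

1.0 kg product A, 1.3 kg product B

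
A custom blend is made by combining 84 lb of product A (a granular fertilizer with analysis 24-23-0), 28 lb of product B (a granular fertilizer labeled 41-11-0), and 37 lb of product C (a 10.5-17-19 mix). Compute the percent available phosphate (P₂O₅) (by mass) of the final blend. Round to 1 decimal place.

Total mass = 84 + 28 + 37 = 149 lb.
P₂O₅ mass = 23%×84 + 11%×28 + 17%×37 = 28.69 lb.
% P₂O₅ = 28.69 / 149 = 19.255%.

19.3% P₂O₅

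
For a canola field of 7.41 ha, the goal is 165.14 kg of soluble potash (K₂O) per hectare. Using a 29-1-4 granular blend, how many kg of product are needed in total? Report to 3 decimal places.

Product per hectare = 165.14 / 4% = 4128.5 kg.
Total product = 4128.5 × 7.41 = 30592.185 kg.

30592.185 kg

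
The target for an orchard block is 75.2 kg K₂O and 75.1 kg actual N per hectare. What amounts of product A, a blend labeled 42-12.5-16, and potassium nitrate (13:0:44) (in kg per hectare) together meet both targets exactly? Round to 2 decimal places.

141.88 kg product A, 119.32 kg potassium nitrate

Let a = kg of product A, b = kg of potassium nitrate (per hectare).
K₂O: 0.16·a + 0.44·b = 75.2
N: 0.42·a + 0.13·b = 75.1
From row1: a = (75.2 − 0.44·b) / 0.16.
Into row2: 0.42·(75.2 − 0.44·b)/0.16 + 0.13·b = 75.1 → b = 119.317, a = 141.878.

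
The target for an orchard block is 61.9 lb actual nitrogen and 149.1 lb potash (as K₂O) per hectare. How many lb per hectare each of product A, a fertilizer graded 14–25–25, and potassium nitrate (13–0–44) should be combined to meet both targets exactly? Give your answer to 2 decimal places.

269.86 lb product A, 185.53 lb potassium nitrate

Per-hectare balance (a = product A, b = potassium nitrate):
N: 0.14·a + 0.13·b = 61.9
K₂O: 0.25·a + 0.44·b = 149.1
Solving simultaneously: a = 269.863, b = 185.533.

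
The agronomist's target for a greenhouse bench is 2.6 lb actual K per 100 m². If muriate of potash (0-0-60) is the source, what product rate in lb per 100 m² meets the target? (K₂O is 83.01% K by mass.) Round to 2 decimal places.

As K₂O: 2.6 / 0.8301 = 3.13215 lb per 100 m².
Product per 100 m² = 3.13215 / 60% = 5.22025 lb.

5.22 lb of product per hundred sq m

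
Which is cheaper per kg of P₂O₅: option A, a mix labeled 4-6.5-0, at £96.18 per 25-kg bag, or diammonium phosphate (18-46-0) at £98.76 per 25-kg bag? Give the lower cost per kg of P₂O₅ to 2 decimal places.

£8.59 per kg P₂O₅ (diammonium phosphate)

option A: P₂O₅ per bag = 25 × 6.5% = 1.625 kg; cost = 96.18 / 1.625 = £59.1877/kg P₂O₅.
diammonium phosphate: P₂O₅ per bag = 25 × 46% = 11.5 kg; cost = 98.76 / 11.5 = £8.5878/kg P₂O₅.
diammonium phosphate is cheaper.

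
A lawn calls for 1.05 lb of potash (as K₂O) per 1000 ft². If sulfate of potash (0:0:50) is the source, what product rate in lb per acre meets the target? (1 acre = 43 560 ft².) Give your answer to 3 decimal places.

91.476 lb of product per acre

Product per 1000 ft² = 1.05 / 50% = 2.1 lb.
Convert to per acre: 2.1 × 43.56 = 91.476 lb.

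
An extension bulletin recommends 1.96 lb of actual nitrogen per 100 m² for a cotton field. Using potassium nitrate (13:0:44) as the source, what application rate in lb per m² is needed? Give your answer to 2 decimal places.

Product per 100 m² = 1.96 / 13% = 15.0769 lb.
Convert to per m²: 15.0769 × 0.01 = 0.150769 lb.

0.15 lb of product per sq m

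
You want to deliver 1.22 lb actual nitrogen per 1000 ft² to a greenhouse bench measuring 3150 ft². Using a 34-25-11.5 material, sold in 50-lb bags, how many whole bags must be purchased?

Product per 1000 ft² = 1.22 / 34% = 3.58824 lb.
Total product = 3.58824 × 3150 / 1000 = 11.3029 lb.
Bags = ⌈11.3029 / 50⌉ = 1.

1 bags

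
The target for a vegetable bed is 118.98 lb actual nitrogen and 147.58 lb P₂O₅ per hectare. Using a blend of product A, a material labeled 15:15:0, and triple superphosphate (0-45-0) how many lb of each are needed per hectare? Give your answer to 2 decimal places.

793.20 lb product A, 63.56 lb triple superphosphate

Per-hectare balance (a = product A, b = triple superphosphate):
N: 0.15·a + 0·b = 118.98
P₂O₅: 0.15·a + 0.45·b = 147.58
From row1: a = (118.98 − 0·b) / 0.15.
Into row2: 0.15·(118.98 − 0·b)/0.15 + 0.45·b = 147.58 → b = 63.5556, a = 793.2.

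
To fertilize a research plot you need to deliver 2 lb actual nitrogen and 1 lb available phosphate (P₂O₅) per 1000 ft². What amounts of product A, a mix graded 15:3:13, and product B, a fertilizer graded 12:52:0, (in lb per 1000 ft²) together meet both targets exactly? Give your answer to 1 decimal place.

12.4 lb product A, 1.2 lb product B

With a, b = lb per 1000 ft² of product A and product B:
N: 0.15·a + 0.12·b = 2
P₂O₅: 0.03·a + 0.52·b = 1
From row1: a = (2 − 0.12·b) / 0.15.
Into row2: 0.03·(2 − 0.12·b)/0.15 + 0.52·b = 1 → b = 1.20968, a = 12.3656.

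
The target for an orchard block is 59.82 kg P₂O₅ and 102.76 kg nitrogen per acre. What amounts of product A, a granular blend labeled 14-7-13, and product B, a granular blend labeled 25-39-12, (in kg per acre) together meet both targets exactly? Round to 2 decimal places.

677.13 kg product A, 31.85 kg product B

Per-acre balance (a = product A, b = product B):
P₂O₅: 0.07·a + 0.39·b = 59.82
N: 0.14·a + 0.25·b = 102.76
Eliminate a: (row1) − 0.07/0.14·(row2) → 0.265·b = 8.44, so b = 31.8491.
Back-substitute: a = (59.82 − 0.39·31.8491) / 0.07 = 677.127.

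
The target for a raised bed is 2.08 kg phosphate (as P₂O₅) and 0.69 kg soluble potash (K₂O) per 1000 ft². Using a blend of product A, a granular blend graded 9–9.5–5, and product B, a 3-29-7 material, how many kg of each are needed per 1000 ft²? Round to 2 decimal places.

6.94 kg product A, 4.90 kg product B

Let a = kg of product A, b = kg of product B (per 1000 ft²).
P₂O₅: 0.095·a + 0.29·b = 2.08
K₂O: 0.05·a + 0.07·b = 0.69
From row1: a = (2.08 − 0.29·b) / 0.095.
Into row2: 0.05·(2.08 − 0.29·b)/0.095 + 0.07·b = 0.69 → b = 4.89809, a = 6.94268.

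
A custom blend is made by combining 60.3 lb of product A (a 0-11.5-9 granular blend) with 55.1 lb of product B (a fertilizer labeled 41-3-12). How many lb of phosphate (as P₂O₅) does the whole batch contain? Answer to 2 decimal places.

8.59 lb P₂O₅

P₂O₅ mass = 11.5%×60.3 + 3%×55.1 = 8.5875 lb.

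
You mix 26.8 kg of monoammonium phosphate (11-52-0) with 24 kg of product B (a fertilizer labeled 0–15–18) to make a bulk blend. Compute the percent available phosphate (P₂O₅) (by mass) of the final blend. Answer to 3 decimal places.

Total mass = 26.8 + 24 = 50.8 kg.
P₂O₅ mass = 52%×26.8 + 15%×24 = 17.536 kg.
% P₂O₅ = 17.536 / 50.8 = 34.5197%.

34.520% P₂O₅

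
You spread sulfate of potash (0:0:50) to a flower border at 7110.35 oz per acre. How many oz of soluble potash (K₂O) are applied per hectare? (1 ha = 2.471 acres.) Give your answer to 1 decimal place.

K₂O per acre = 7110.35 × 50% = 3555.18 oz.
Convert to per hectare: 3555.18 × 2.471 = 8784.84 oz.

8784.8 oz K₂O per hectare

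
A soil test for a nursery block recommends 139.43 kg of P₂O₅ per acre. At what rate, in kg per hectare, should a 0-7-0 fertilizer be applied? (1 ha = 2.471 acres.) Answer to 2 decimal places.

4921.88 kg of product per hectare

Product per acre = 139.43 / 7% = 1991.86 kg.
Convert to per hectare: 1991.86 × 2.471 = 4921.879 kg.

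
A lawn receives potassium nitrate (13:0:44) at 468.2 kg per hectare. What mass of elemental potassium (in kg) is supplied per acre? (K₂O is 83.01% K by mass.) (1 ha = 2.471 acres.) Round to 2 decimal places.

69.21 kg K per acre

K₂O per hectare = 468.2 × 44% = 206.008 kg.
Elemental K = 206.008 × 0.8301 = 171.007 kg per hectare.
Convert to per acre: 171.007 × 0.404694 = 69.2057 kg.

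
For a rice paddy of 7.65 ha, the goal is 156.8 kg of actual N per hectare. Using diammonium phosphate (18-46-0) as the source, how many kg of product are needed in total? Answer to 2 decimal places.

Product per hectare = 156.8 / 18% = 871.111 kg.
Total product = 871.111 × 7.65 = 6664 kg.

6664.00 kg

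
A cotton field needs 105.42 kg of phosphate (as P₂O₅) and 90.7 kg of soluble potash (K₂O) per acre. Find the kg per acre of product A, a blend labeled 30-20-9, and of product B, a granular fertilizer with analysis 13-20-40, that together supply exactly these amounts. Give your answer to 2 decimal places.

Per-acre balance (a = product A, b = product B):
P₂O₅: 0.2·a + 0.2·b = 105.42
K₂O: 0.09·a + 0.4·b = 90.7
From row1: a = (105.42 − 0.2·b) / 0.2.
Into row2: 0.09·(105.42 − 0.2·b)/0.2 + 0.4·b = 90.7 → b = 139.552, a = 387.548.

387.55 kg product A, 139.55 kg product B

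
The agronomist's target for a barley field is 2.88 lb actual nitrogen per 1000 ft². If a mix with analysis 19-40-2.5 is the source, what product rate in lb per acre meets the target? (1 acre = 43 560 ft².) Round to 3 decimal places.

660.278 lb of product per acre

Product per 1000 ft² = 2.88 / 19% = 15.1579 lb.
Convert to per acre: 15.1579 × 43.56 = 660.2779 lb.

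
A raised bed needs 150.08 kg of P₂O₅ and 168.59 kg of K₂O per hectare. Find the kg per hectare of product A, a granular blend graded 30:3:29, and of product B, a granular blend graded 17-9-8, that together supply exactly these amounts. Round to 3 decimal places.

133.616 kg product A, 1623.017 kg product B

With a, b = kg per hectare of product A and product B:
P₂O₅: 0.03·a + 0.09·b = 150.08
K₂O: 0.29·a + 0.08·b = 168.59
Eliminate a: (row1) − 0.03/0.29·(row2) → 0.0817241·b = 132.64, so b = 1623.0169.
Back-substitute: a = (150.08 − 0.09·1623.0169) / 0.03 = 133.61603.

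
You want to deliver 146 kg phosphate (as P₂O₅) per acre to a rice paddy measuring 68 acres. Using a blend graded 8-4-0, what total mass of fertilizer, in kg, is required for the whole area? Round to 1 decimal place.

248200.0 kg

Product per acre = 146 / 4% = 3650 kg.
Total product = 3650 × 68 = 248200 kg.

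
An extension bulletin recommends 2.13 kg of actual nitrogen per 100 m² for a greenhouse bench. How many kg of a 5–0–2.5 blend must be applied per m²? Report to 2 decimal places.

0.43 kg of product per sq m

Product per 100 m² = 2.13 / 5% = 42.6 kg.
Convert to per m²: 42.6 × 0.01 = 0.426 kg.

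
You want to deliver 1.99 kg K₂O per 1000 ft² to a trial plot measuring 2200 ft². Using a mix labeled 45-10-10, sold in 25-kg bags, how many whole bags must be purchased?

2 bags

Product per 1000 ft² = 1.99 / 10% = 19.9 kg.
Total product = 19.9 × 2200 / 1000 = 43.78 kg.
Bags = ⌈43.78 / 25⌉ = 2.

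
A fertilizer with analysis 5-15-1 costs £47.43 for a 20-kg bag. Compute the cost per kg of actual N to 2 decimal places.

N in bag = 20 × 5% = 1 kg.
Cost per kg N = £47.43 / 1 = £47.4300.

£47.43 per kg N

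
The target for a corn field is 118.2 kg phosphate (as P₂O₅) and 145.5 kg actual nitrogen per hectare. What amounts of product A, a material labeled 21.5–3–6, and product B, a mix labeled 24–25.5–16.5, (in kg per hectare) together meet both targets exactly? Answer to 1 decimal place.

With a, b = kg per hectare of product A and product B:
P₂O₅: 0.03·a + 0.255·b = 118.2
N: 0.215·a + 0.24·b = 145.5
Solving simultaneously: a = 183.402, b = 441.953.

183.4 kg product A, 442.0 kg product B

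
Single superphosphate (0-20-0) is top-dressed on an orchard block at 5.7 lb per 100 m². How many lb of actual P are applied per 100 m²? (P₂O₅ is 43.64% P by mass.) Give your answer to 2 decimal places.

P₂O₅ per 100 m² = 5.7 × 20% = 1.14 lb.
Elemental P = 1.14 × 0.4364 = 0.497496 lb per 100 m².

0.50 lb P per hundred sq m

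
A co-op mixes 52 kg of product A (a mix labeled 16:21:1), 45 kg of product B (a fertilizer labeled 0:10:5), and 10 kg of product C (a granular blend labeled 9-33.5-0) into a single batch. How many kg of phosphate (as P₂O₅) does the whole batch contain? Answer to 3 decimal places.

18.770 kg P₂O₅

P₂O₅ mass = 21%×52 + 10%×45 + 33.5%×10 = 18.77 kg.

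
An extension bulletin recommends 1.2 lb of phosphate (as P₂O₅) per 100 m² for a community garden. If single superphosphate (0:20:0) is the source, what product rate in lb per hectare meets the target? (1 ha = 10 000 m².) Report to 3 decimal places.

600.000 lb of product per hectare

Product per 100 m² = 1.2 / 20% = 6 lb.
Convert to per hectare: 6 × 100 = 600 lb.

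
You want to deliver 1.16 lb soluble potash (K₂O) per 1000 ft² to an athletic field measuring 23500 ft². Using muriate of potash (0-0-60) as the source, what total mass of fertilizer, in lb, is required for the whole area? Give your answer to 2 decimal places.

45.43 lb

Product per 1000 ft² = 1.16 / 60% = 1.93333 lb.
Total product = 1.93333 × 23500 / 1000 = 45.4333 lb.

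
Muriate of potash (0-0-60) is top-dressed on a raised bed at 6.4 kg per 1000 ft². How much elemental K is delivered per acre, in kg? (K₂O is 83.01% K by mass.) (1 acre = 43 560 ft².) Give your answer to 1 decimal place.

138.9 kg K per acre

K₂O per 1000 ft² = 6.4 × 60% = 3.84 kg.
Elemental K = 3.84 × 0.8301 = 3.18758 kg per 1000 ft².
Convert to per acre: 3.18758 × 43.56 = 138.851 kg.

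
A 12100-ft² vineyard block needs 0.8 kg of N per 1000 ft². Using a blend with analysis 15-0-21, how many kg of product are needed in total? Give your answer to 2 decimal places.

64.53 kg

Product per 1000 ft² = 0.8 / 15% = 5.33333 kg.
Total product = 5.33333 × 12100 / 1000 = 64.5333 kg.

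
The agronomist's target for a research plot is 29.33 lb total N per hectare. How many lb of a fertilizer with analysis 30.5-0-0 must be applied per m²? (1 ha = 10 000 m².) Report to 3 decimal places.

0.010 lb of product per sq m

Product per hectare = 29.33 / 30.5% = 96.1639 lb.
Convert to per m²: 96.1639 × 0.0001 = 0.00961639 lb.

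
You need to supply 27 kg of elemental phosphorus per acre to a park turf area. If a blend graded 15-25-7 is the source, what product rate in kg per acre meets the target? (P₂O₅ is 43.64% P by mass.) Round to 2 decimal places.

As P₂O₅: 27 / 0.4364 = 61.8698 kg per acre.
Product per acre = 61.8698 / 25% = 247.479 kg.

247.48 kg of product per acre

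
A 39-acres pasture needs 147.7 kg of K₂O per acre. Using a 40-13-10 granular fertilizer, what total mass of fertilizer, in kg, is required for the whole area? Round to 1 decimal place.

57603.0 kg

Product per acre = 147.7 / 10% = 1477 kg.
Total product = 1477 × 39 = 57603 kg.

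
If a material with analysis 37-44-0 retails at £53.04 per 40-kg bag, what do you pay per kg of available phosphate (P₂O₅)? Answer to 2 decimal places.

£3.01 per kg P₂O₅

P₂O₅ in bag = 40 × 44% = 17.6 kg.
Cost per kg P₂O₅ = £53.04 / 17.6 = £3.0136.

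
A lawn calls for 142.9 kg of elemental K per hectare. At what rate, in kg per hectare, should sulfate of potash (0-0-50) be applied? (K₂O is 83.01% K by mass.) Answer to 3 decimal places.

344.296 kg of product per hectare

As K₂O: 142.9 / 0.8301 = 172.148 kg per hectare.
Product per hectare = 172.148 / 50% = 344.2959 kg.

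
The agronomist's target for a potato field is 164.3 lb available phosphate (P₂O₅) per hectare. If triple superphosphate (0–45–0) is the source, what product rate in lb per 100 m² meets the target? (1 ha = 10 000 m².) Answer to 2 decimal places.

Product per hectare = 164.3 / 45% = 365.111 lb.
Convert to per 100 m²: 365.111 × 0.01 = 3.65111 lb.

3.65 lb of product per hundred sq m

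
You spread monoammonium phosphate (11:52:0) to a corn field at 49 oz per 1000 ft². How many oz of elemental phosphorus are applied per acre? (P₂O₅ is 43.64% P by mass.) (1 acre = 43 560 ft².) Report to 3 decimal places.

484.364 oz P per acre

P₂O₅ per 1000 ft² = 49 × 52% = 25.48 oz.
Elemental P = 25.48 × 0.4364 = 11.1195 oz per 1000 ft².
Convert to per acre: 11.1195 × 43.56 = 484.3642 oz.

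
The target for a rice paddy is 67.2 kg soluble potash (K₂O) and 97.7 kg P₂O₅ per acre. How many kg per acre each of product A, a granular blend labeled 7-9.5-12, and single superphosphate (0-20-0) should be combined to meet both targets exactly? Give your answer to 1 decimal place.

Per-acre balance (a = product A, b = single superphosphate):
K₂O: 0.12·a + 0·b = 67.2
P₂O₅: 0.095·a + 0.2·b = 97.7
Solving simultaneously: a = 560, b = 222.5.

560.0 kg product A, 222.5 kg single superphosphate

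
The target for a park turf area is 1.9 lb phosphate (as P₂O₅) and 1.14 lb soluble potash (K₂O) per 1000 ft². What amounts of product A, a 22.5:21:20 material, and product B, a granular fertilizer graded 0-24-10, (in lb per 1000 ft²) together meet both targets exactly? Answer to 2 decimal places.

3.10 lb product A, 5.21 lb product B

Let a = lb of product A, b = lb of product B (per 1000 ft²).
P₂O₅: 0.21·a + 0.24·b = 1.9
K₂O: 0.2·a + 0.1·b = 1.14
From row1: a = (1.9 − 0.24·b) / 0.21.
Into row2: 0.2·(1.9 − 0.24·b)/0.21 + 0.1·b = 1.14 → b = 5.20741, a = 3.0963.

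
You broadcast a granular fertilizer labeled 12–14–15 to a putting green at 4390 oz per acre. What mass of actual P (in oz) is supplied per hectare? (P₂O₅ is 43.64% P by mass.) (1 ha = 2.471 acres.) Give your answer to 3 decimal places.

P₂O₅ per acre = 4390 × 14% = 614.6 oz.
Elemental P = 614.6 × 0.4364 = 268.211 oz per acre.
Convert to per hectare: 268.211 × 2.471 = 662.75047 oz.

662.750 oz P per hectare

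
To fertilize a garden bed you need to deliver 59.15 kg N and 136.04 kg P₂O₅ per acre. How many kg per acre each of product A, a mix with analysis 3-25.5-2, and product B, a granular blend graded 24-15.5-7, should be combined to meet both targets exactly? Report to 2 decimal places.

Let a = kg of product A, b = kg of product B (per acre).
N: 0.03·a + 0.24·b = 59.15
P₂O₅: 0.255·a + 0.155·b = 136.04
Eliminate b: (row1) − 0.24/0.155·(row2) → -0.364839·a = -151.493, so a = 415.232.
Then b = (136.04 − 0.255·415.232) / 0.155 = 194.554.

415.23 kg product A, 194.55 kg product B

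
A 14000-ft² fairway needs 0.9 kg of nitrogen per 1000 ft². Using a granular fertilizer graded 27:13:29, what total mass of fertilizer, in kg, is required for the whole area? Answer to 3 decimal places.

Product per 1000 ft² = 0.9 / 27% = 3.33333 kg.
Total product = 3.33333 × 14000 / 1000 = 46.6667 kg.

46.667 kg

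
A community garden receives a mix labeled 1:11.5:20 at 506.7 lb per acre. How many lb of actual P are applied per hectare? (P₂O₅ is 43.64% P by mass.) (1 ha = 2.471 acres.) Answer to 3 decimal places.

P₂O₅ per acre = 506.7 × 11.5% = 58.2705 lb.
Elemental P = 58.2705 × 0.4364 = 25.4292 lb per acre.
Convert to per hectare: 25.4292 × 2.471 = 62.8357 lb.

62.836 lb P per hectare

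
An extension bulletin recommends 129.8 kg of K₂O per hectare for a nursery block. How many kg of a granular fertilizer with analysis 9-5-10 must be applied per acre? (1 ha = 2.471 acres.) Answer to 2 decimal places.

Product per hectare = 129.8 / 10% = 1298 kg.
Convert to per acre: 1298 × 0.404694 = 525.293 kg.

525.29 kg of product per acre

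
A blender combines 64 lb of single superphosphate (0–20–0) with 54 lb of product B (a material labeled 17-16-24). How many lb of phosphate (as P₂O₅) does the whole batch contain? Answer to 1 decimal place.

21.4 lb P₂O₅

P₂O₅ mass = 20%×64 + 16%×54 = 21.44 lb.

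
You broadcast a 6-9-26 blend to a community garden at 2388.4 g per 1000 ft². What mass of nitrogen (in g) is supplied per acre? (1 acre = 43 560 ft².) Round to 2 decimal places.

nitrogen per 1000 ft² = 2388.4 × 6% = 143.304 g.
Convert to per acre: 143.304 × 43.56 = 6242.322 g.

6242.32 g N per acre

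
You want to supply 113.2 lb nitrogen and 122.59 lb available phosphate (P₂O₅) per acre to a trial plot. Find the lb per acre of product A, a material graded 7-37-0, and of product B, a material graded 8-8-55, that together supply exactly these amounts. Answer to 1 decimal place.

Let a = lb of product A, b = lb of product B (per acre).
N: 0.07·a + 0.08·b = 113.2
P₂O₅: 0.37·a + 0.08·b = 122.59
Eliminate a: (row1) − 0.07/0.37·(row2) → 0.0648649·b = 90.0073, so b = 1387.61.
Back-substitute: a = (113.2 − 0.08·1387.61) / 0.07 = 31.3.

31.3 lb product A, 1387.6 lb product B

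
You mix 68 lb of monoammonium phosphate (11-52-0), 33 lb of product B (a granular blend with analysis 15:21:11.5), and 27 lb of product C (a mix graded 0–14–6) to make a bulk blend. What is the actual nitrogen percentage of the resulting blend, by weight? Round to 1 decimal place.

9.7% N

Total mass = 68 + 33 + 27 = 128 lb.
N mass = 11%×68 + 15%×33 + 0%×27 = 12.43 lb.
% N = 12.43 / 128 = 9.71094%.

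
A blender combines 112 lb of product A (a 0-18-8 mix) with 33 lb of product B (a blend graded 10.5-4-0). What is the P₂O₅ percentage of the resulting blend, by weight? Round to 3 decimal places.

14.814% P₂O₅

Total mass = 112 + 33 = 145 lb.
P₂O₅ mass = 18%×112 + 4%×33 = 21.48 lb.
% P₂O₅ = 21.48 / 145 = 14.8138%.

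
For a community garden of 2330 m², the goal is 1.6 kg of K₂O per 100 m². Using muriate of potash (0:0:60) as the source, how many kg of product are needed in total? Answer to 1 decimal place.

Product per 100 m² = 1.6 / 60% = 2.66667 kg.
Total product = 2.66667 × 2330 / 100 = 62.1333 kg.

62.1 kg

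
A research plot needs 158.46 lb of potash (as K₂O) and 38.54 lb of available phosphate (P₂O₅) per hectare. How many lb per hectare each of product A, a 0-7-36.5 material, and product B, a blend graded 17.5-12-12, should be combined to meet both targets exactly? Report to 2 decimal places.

406.51 lb product A, 84.04 lb product B

With a, b = lb per hectare of product A and product B:
K₂O: 0.365·a + 0.12·b = 158.46
P₂O₅: 0.07·a + 0.12·b = 38.54
Eliminate a: (row1) − 0.365/0.07·(row2) → -0.505714·b = -42.4986, so b = 84.0367.
Back-substitute: a = (158.46 − 0.12·84.0367) / 0.365 = 406.508.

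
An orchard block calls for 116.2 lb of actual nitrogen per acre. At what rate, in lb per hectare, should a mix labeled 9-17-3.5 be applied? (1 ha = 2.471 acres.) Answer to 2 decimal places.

Product per acre = 116.2 / 9% = 1291.11 lb.
Convert to per hectare: 1291.11 × 2.471 = 3190.336 lb.

3190.34 lb of product per hectare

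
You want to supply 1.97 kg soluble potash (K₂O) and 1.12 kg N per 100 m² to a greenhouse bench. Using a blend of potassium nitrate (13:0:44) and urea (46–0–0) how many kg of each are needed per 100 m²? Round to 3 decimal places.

Let a = kg of potassium nitrate, b = kg of urea (per 100 m²).
K₂O: 0.44·a + 0·b = 1.97
N: 0.13·a + 0.46·b = 1.12
Eliminate b: (row1) − 0/0.46·(row2) → 0.44·a = 1.97, so a = 4.47727.
Then b = (1.12 − 0.13·4.47727) / 0.46 = 1.16947.

4.477 kg potassium nitrate, 1.169 kg urea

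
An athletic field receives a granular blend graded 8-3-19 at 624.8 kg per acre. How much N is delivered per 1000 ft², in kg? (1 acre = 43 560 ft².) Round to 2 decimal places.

nitrogen per acre = 624.8 × 8% = 49.984 kg.
Convert to per 1000 ft²: 49.984 × 0.0229568 = 1.14747 kg.

1.15 kg N per thousand sq ft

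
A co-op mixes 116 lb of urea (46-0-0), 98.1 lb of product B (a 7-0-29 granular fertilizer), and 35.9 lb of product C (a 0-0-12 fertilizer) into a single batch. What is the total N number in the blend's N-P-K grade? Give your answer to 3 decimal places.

Total mass = 116 + 98.1 + 35.9 = 250 lb.
N mass = 46%×116 + 7%×98.1 + 0%×35.9 = 60.227 lb.
% N = 60.227 / 250 = 24.0908%.

24.091% N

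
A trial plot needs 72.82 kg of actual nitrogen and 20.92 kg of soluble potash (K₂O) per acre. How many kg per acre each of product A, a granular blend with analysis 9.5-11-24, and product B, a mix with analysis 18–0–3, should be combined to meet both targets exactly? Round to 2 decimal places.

39.18 kg product A, 383.88 kg product B

With a, b = kg per acre of product A and product B:
N: 0.095·a + 0.18·b = 72.82
K₂O: 0.24·a + 0.03·b = 20.92
Solving simultaneously: a = 39.1822, b = 383.876.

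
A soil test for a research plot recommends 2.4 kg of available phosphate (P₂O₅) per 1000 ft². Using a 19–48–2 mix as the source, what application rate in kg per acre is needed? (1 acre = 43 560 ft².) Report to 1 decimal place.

217.8 kg of product per acre

Product per 1000 ft² = 2.4 / 48% = 5 kg.
Convert to per acre: 5 × 43.56 = 217.8 kg.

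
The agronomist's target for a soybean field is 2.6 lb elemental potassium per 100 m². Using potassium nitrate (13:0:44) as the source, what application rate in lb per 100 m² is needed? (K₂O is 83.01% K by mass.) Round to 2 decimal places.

As K₂O: 2.6 / 0.8301 = 3.13215 lb per 100 m².
Product per 100 m² = 3.13215 / 44% = 7.11853 lb.

7.12 lb of product per hundred sq m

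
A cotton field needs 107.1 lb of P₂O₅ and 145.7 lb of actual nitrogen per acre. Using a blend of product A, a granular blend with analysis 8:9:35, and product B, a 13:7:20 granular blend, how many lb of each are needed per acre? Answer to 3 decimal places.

Let a = lb of product A, b = lb of product B (per acre).
P₂O₅: 0.09·a + 0.07·b = 107.1
N: 0.08·a + 0.13·b = 145.7
Solving simultaneously: a = 610.4918, b = 745.08197.

610.492 lb product A, 745.082 lb product B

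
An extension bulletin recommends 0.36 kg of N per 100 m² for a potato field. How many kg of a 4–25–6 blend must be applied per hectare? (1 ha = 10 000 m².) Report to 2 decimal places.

900.00 kg of product per hectare

Product per 100 m² = 0.36 / 4% = 9 kg.
Convert to per hectare: 9 × 100 = 900 kg.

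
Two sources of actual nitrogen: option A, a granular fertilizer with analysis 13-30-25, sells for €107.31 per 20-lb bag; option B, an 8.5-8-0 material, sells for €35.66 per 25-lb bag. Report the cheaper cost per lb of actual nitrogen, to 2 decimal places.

option A: N per bag = 20 × 13% = 2.6 lb; cost = 107.31 / 2.6 = €41.2731/lb N.
option B: N per bag = 25 × 8.5% = 2.125 lb; cost = 35.66 / 2.125 = €16.7812/lb N.
option B is cheaper.

€16.78 per lb N (option B)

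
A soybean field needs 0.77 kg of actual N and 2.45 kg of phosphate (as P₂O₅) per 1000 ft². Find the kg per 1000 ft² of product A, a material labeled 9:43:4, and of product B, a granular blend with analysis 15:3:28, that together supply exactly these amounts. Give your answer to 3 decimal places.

5.573 kg product A, 1.790 kg product B

With a, b = kg per 1000 ft² of product A and product B:
N: 0.09·a + 0.15·b = 0.77
P₂O₅: 0.43·a + 0.03·b = 2.45
Eliminate b: (row1) − 0.15/0.03·(row2) → -2.06·a = -11.48, so a = 5.57282.
Then b = (2.45 − 0.43·5.57282) / 0.03 = 1.78964.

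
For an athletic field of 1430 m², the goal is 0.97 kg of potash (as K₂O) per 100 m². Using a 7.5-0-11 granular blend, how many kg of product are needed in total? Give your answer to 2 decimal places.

Product per 100 m² = 0.97 / 11% = 8.81818 kg.
Total product = 8.81818 × 1430 / 100 = 126.1 kg.

126.10 kg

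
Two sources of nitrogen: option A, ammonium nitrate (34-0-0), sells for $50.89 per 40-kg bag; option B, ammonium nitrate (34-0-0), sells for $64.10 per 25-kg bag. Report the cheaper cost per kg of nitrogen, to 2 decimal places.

$3.74 per kg N (option A)

option A: N per bag = 40 × 34% = 13.6 kg; cost = 50.89 / 13.6 = $3.7419/kg N.
option B: N per bag = 25 × 34% = 8.5 kg; cost = 64.10 / 8.5 = $7.5412/kg N.
option A is cheaper.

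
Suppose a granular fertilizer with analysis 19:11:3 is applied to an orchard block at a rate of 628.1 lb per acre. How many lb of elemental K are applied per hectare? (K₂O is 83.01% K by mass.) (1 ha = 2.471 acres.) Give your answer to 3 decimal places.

38.650 lb K per hectare

K₂O per acre = 628.1 × 3% = 18.843 lb.
Elemental K = 18.843 × 0.8301 = 15.6416 lb per acre.
Convert to per hectare: 15.6416 × 2.471 = 38.6503 lb.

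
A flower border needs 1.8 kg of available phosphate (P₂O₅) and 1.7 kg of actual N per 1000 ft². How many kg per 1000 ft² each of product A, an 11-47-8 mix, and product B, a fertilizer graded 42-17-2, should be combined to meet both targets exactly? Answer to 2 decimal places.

2.61 kg product A, 3.36 kg product B

Let a = kg of product A, b = kg of product B (per 1000 ft²).
P₂O₅: 0.47·a + 0.17·b = 1.8
N: 0.11·a + 0.42·b = 1.7
Eliminate a: (row1) − 0.47/0.11·(row2) → -1.62455·b = -5.46364, so b = 3.36318.
Back-substitute: a = (1.8 − 0.17·3.36318) / 0.47 = 2.61332.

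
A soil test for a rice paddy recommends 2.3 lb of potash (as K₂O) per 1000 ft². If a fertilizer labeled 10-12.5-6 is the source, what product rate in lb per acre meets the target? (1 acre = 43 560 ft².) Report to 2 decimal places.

1669.80 lb of product per acre

Product per 1000 ft² = 2.3 / 6% = 38.3333 lb.
Convert to per acre: 38.3333 × 43.56 = 1669.8 lb.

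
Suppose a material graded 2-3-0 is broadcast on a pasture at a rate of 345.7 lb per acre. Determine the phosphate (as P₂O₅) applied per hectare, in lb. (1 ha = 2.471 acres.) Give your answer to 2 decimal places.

P₂O₅ per acre = 345.7 × 3% = 10.371 lb.
Convert to per hectare: 10.371 × 2.471 = 25.6267 lb.

25.63 lb P₂O₅ per hectare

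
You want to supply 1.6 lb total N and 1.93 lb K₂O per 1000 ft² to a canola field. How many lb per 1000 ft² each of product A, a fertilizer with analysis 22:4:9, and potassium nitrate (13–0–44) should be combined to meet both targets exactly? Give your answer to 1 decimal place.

5.3 lb product A, 3.3 lb potassium nitrate

With a, b = lb per 1000 ft² of product A and potassium nitrate:
N: 0.22·a + 0.13·b = 1.6
K₂O: 0.09·a + 0.44·b = 1.93
Solving simultaneously: a = 5.32432, b = 3.2973.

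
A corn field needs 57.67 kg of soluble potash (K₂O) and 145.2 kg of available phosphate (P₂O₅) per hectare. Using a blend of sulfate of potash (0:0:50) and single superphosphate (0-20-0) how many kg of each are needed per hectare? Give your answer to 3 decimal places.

With a, b = kg per hectare of sulfate of potash and single superphosphate:
K₂O: 0.5·a + 0·b = 57.67
P₂O₅: 0·a + 0.2·b = 145.2
Solving simultaneously: a = 115.34, b = 726.

115.340 kg sulfate of potash, 726.000 kg single superphosphate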